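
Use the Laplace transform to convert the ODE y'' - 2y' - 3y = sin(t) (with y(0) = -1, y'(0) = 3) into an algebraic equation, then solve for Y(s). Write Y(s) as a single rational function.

Transform both sides with L{·}.
The derivative rules (L{y''} = s^2 Y - s·y(0) - y'(0) and L{y'} = sY - y(0), with y(0) = -1, y'(0) = 3) turn the left side into (s^2 - 2*s - 3)Y - (-s + 5).
The right side is L{sin(t)} = 1/(s^2 + 1).
So (s^2 - 2*s - 3)Y = 1/(s^2 + 1) + (-s + 5).
Divide through and combine into a single rational function.

Y(s) = (-s^3 + 5*s^2 - s + 6)/(s^4 - 2*s^3 - 2*s^2 - 2*s - 3)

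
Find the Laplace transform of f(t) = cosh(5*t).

s/(s^2 - 25)

L{cosh(5t)} = s/(s^2 - 25).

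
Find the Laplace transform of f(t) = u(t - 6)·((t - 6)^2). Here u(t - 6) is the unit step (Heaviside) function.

2*exp(-6*s)/s^3

By the second shifting theorem, L{u(t - c)·g(t - c)} = e^(-cs)·G(s) with c = 6 and G(s) = L{g(t)}.
L{t^2} = 2!/s^3 = 2/s^3.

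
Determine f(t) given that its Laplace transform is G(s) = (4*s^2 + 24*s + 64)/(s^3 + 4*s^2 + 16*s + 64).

f(t) = 3*sin(4*t) + 3*cos(4*t) + exp(-4*t)

Factor the denominator: s^3 + 4*s^2 + 16*s + 64 = (s + 4)*(s^2 + 16).
Partial fraction decomposition gives [1/(s + 4)] + [3*s/(s^2 + 16)] + [12/(s^2 + 16)].
Invert each term: 1/(s + 4) ↔ e^(-4t); 3·s/(s^2 + 16) ↔ 3cos(4t); 3·4/(s^2 + 16) ↔ 3sin(4t).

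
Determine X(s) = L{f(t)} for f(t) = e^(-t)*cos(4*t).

L{cos(4t)} = s/(s^2 + 16).
By the first shifting theorem, multiplying by e^(-t) replaces s with s + 1.

X(s) = (s + 1)/((s + 1)^2 + 16)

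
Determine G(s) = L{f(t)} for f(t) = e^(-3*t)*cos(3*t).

G(s) = (s + 3)/((s + 3)^2 + 9)

L{cos(3t)} = s/(s^2 + 9).
By the first shifting theorem, multiplying by e^(-3t) replaces s with s + 3.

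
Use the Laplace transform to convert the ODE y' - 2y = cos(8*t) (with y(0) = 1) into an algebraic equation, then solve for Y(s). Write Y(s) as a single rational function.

Y(s) = (s^2 + s + 64)/(s^3 - 2*s^2 + 64*s - 128)

Transform both sides with L{·}.
With L{y'} = sY - y(0) = sY - 1: the LHS transforms to (s - 2)Y - (1).
The right side is L{cos(8*t)} = s/(s^2 + 64).
So (s - 2)Y = s/(s^2 + 64) + (1).
Solve for Y(s) and write it as one ratio of polynomials.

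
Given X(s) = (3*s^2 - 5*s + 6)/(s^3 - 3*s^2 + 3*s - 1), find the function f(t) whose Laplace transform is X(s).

Factor the denominator: s^3 - 3*s^2 + 3*s - 1 = (s - 1)^3.
Partial fraction decomposition gives [3/(s - 1)] + [(s - 1)^(-2)] + [4/(s - 1)^3].
Invert each term: 3/(s - 1) ↔ 3e^(t); 1/(s - 1)^2 ↔ t·e^(t); 4/(s - 1)^3 ↔ (2)t^2·e^(t).

f(t) = 2*t^2*exp(t) + t*exp(t) + 3*exp(t)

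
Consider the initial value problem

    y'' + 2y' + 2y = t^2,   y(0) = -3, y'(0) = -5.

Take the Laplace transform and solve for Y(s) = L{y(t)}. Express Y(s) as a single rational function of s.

Y(s) = (-3*s^4 - 11*s^3 + 2)/(s^5 + 2*s^4 + 2*s^3)

Apply the Laplace transform to the equation.
The derivative rules (L{y''} = s^2 Y - s·y(0) - y'(0) and L{y'} = sY - y(0), with y(0) = -3, y'(0) = -5) turn the left side into (s^2 + 2*s + 2)Y - (-3*s - 11).
The right side is L{t^2} = 2/s^3.
So (s^2 + 2*s + 2)Y = 2/s^3 + (-3*s - 11).
Solve for Y(s) and write it as one ratio of polynomials.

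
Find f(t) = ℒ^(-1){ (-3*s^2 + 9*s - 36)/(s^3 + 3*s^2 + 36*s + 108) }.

f(t) = 2*sin(6*t) - cos(6*t) - 2*exp(-3*t)

Factor the denominator: s^3 + 3*s^2 + 36*s + 108 = (s + 3)*(s^2 + 36).
Partial fraction decomposition gives [-2/(s + 3)] + [-s/(s^2 + 36)] + [12/(s^2 + 36)].
Invert each term: -2/(s + 3) ↔ -2e^(-3t); -1·s/(s^2 + 36) ↔ -cos(6t); 2·6/(s^2 + 36) ↔ 2sin(6t).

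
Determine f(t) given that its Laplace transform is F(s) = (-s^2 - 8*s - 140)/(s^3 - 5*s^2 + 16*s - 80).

Factor the denominator: s^3 - 5*s^2 + 16*s - 80 = (s - 5)*(s^2 + 16).
Partial fraction decomposition gives [-5/(s - 5)] + [4*s/(s^2 + 16)] + [12/(s^2 + 16)].
Invert each term: -5/(s - 5) ↔ -5e^(5t); 4·s/(s^2 + 16) ↔ 4cos(4t); 3·4/(s^2 + 16) ↔ 3sin(4t).

f(t) = -5*exp(5*t) + 3*sin(4*t) + 4*cos(4*t)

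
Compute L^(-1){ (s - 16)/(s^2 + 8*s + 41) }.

Complete the square in the denominator: s^2 + 8*s + 41 = (s + 4)^2 + 5^2.
Split the numerator to match: s - 16 = 1·(s + 4) - 4·5.
Invert each term: 1·(s + 4)/((s + 4)^2 + 25) ↔ e^(-4t)cos(5t); -4·5/((s + 4)^2 + 25) ↔ -4e^(-4t)sin(5t).

-4*exp(-4*t)*sin(5*t) + exp(-4*t)*cos(5*t)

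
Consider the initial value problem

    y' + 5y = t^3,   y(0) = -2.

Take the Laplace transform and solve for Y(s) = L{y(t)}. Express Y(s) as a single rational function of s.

Laplace-transform each side.
Using L{y'} = sY - y(0) = sY - (-2), the left side becomes (s + 5)Y - (-2).
The right side is L{t^3} = 6/s^4.
So (s + 5)Y = 6/s^4 + (-2).
Isolate Y and clear denominators.

Y(s) = (-2*s^4 + 6)/(s^5 + 5*s^4)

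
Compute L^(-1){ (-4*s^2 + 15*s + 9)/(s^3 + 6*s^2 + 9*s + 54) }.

Factor the denominator: s^3 + 6*s^2 + 9*s + 54 = (s + 6)*(s^2 + 9).
Partial fraction decomposition gives [-5/(s + 6)] + [s/(s^2 + 9)] + [9/(s^2 + 9)].
Invert each term: -5/(s + 6) ↔ -5e^(-6t); 1·s/(s^2 + 9) ↔ cos(3t); 3·3/(s^2 + 9) ↔ 3sin(3t).

3*sin(3*t) + cos(3*t) - 5*exp(-6*t)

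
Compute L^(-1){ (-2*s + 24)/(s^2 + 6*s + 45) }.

Complete the square in the denominator: s^2 + 6*s + 45 = (s + 3)^2 + 6^2.
Split the numerator to match: -2*s + 24 = -2·(s + 3) + 5·6.
Invert each term: -2·(s + 3)/((s + 3)^2 + 36) ↔ -2e^(-3t)cos(6t); 5·6/((s + 3)^2 + 36) ↔ 5e^(-3t)sin(6t).

5*exp(-3*t)*sin(6*t) - 2*exp(-3*t)*cos(6*t)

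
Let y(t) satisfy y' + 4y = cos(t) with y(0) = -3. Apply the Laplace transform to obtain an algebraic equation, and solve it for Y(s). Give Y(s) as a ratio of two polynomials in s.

Y(s) = (-3*s^2 + s - 3)/(s^3 + 4*s^2 + s + 4)

Transform both sides with L{·}.
Using L{y'} = sY - y(0) = sY - (-3), the left side becomes (s + 4)Y - (-3).
The right side is L{cos(t)} = s/(s^2 + 1).
So (s + 4)Y = s/(s^2 + 1) + (-3).
Isolate Y and clear denominators.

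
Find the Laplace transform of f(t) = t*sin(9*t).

L{sin(9t)} = 9/(s^2 + 81).
Then apply L{t·g(t)} = -d/ds[G(s)] with G(s) = 9/(s^2 + 81):
differentiating 1 time and applying the sign gives 18*s/(s^2 + 81)^2.

18*s/(s^2 + 81)^2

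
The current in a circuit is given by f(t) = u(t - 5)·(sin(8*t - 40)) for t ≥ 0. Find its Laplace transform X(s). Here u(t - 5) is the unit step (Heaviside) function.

X(s) = 8*exp(-5*s)/(s^2 + 64)

By the second shifting theorem, L{u(t - c)·g(t - c)} = e^(-cs)·G(s) with c = 5 and G(s) = L{g(t)}.
L{sin(8t)} = 8/(s^2 + 64).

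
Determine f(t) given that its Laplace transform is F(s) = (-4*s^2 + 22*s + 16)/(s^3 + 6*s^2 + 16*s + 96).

f(t) = 4*sin(4*t) + cos(4*t) - 5*exp(-6*t)

Factor the denominator: s^3 + 6*s^2 + 16*s + 96 = (s + 6)*(s^2 + 16).
Partial fraction decomposition gives [-5/(s + 6)] + [s/(s^2 + 16)] + [16/(s^2 + 16)].
Invert each term: -5/(s + 6) ↔ -5e^(-6t); 1·s/(s^2 + 16) ↔ cos(4t); 4·4/(s^2 + 16) ↔ 4sin(4t).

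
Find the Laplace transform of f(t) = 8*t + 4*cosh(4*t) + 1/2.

4*s/(s^2 - 16) + 1/(2*s) + 8/s^2

By linearity of the Laplace transform, transform each term separately.
(8)·[L{t} = 1!/s^2 = 1/s^2]; (4)·[L{cosh(4t)} = s/(s^2 - 16)]; L{1/2} = (1/2)/s.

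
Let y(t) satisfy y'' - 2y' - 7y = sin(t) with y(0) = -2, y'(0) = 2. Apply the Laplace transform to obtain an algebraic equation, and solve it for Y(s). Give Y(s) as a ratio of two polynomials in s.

Laplace-transform each side.
With L{y''} = s^2 Y - s·y(0) - y'(0) and L{y'} = sY - y(0), with y(0) = -2, y'(0) = 2: the LHS transforms to (s^2 - 2*s - 7)Y - (-2*s + 6).
The right side is L{sin(t)} = 1/(s^2 + 1).
So (s^2 - 2*s - 7)Y = 1/(s^2 + 1) + (-2*s + 6).
Isolate Y and clear denominators.

Y(s) = (-2*s^3 + 6*s^2 - 2*s + 7)/(s^4 - 2*s^3 - 6*s^2 - 2*s - 7)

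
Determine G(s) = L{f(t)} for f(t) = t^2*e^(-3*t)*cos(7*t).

G(s) = 2*(s + 3)*(s^2 + 6*s - 138)/(s^2 + 6*s + 58)^3

L{cos(7t)} = s/(s^2 + 49).
Multiplying by e^(-3t) shifts s → s + 3, so L{e^(-3*t)*cos(7*t)} = (s + 3)/((s + 3)^2 + 49).
Then apply L{t^2·g(t)} = (-1)^2 d^2/ds^2[H(s)] with H(s) = (s + 3)/((s + 3)^2 + 49):
differentiating 2 times and applying the sign gives 2*(s + 3)*(s^2 + 6*s - 138)/(s^2 + 6*s + 58)^3.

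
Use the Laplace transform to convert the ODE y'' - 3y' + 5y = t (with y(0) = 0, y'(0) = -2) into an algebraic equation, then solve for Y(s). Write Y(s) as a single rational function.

Y(s) = (-2*s^2 + 1)/(s^4 - 3*s^3 + 5*s^2)

Transform both sides with L{·}.
The derivative rules (L{y''} = s^2 Y - s·y(0) - y'(0) and L{y'} = sY - y(0), with y(0) = 0, y'(0) = -2) turn the left side into (s^2 - 3*s + 5)Y - (-2).
The right side is L{t} = s^(-2).
So (s^2 - 3*s + 5)Y = s^(-2) + (-2).
Isolate Y and clear denominators.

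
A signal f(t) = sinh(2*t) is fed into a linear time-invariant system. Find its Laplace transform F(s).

F(s) = 2/(s^2 - 4)

L{sinh(2t)} = 2/(s^2 - 4).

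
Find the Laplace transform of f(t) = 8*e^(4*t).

8/(s - 4)

L{8} = 8/s.
By the first shifting theorem, multiplying by e^(4t) replaces s with s - 4.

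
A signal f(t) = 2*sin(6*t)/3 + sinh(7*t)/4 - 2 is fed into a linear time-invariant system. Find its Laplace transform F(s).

F(s) = 4/(s^2 + 36) + 7/(4*(s^2 - 49)) - 2/s

The transform is linear, so treat each term independently.
(1/4)·[L{sinh(7t)} = 7/(s^2 - 49)]; L{-2} = -2/s; (2/3)·[L{sin(6t)} = 6/(s^2 + 36)].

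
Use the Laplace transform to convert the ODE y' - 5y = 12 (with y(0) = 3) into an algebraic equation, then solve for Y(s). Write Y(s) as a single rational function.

Laplace-transform each side.
The derivative rules (L{y'} = sY - y(0) = sY - 3) turn the left side into (s - 5)Y - (3).
The right side is L{12} = 12/s.
So (s - 5)Y = 12/s + (3).
Solve for Y(s) and write it as one ratio of polynomials.

Y(s) = (3*s + 12)/(s^2 - 5*s)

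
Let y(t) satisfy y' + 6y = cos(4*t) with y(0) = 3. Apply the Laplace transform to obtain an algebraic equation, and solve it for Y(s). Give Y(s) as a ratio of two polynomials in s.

Y(s) = (3*s^2 + s + 48)/(s^3 + 6*s^2 + 16*s + 96)

Transform both sides with L{·}.
The derivative rules (L{y'} = sY - y(0) = sY - 3) turn the left side into (s + 6)Y - (3).
The right side is L{cos(4*t)} = s/(s^2 + 16).
So (s + 6)Y = s/(s^2 + 16) + (3).
Isolate Y and clear denominators.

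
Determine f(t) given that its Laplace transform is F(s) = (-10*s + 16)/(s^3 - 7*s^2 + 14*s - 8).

f(t) = -4*exp(4*t) + 2*exp(2*t) + 2*exp(t)

Factor the denominator: s^3 - 7*s^2 + 14*s - 8 = (s - 4)*(s - 2)*(s - 1).
Partial fraction decomposition gives [2/(s - 2)] + [-4/(s - 4)] + [2/(s - 1)].
Invert each term: 2/(s - 2) ↔ 2e^(2t); -4/(s - 4) ↔ -4e^(4t); 2/(s - 1) ↔ 2e^(t).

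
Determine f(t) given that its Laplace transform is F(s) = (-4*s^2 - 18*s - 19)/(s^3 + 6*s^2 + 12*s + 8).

Factor the denominator: s^3 + 6*s^2 + 12*s + 8 = (s + 2)^3.
Partial fraction decomposition gives [-4/(s + 2)] + [-2/(s + 2)^2] + [(s + 2)^(-3)].
Invert each term: -4/(s + 2) ↔ -4e^(-2t); -2/(s + 2)^2 ↔ -2t·e^(-2t); 1/(s + 2)^3 ↔ (1/2)t^2·e^(-2t).

f(t) = t^2*exp(-2*t)/2 - 2*t*exp(-2*t) - 4*exp(-2*t)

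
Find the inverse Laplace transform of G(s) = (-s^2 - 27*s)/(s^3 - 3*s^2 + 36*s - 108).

-2*exp(3*t) - 4*sin(6*t) + cos(6*t)

Factor the denominator: s^3 - 3*s^2 + 36*s - 108 = (s - 3)*(s^2 + 36).
Partial fraction decomposition gives [-2/(s - 3)] + [s/(s^2 + 36)] + [-24/(s^2 + 36)].
Invert each term: -2/(s - 3) ↔ -2e^(3t); 1·s/(s^2 + 36) ↔ cos(6t); -4·6/(s^2 + 36) ↔ -4sin(6t).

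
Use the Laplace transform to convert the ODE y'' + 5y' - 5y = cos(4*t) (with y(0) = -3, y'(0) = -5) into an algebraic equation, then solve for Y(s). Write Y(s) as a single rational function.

Transform both sides with L{·}.
With L{y''} = s^2 Y - s·y(0) - y'(0) and L{y'} = sY - y(0), with y(0) = -3, y'(0) = -5: the LHS transforms to (s^2 + 5*s - 5)Y - (-3*s - 20).
The right side is L{cos(4*t)} = s/(s^2 + 16).
So (s^2 + 5*s - 5)Y = s/(s^2 + 16) + (-3*s - 20).
Divide through and combine into a single rational function.

Y(s) = (-3*s^3 - 20*s^2 - 47*s - 320)/(s^4 + 5*s^3 + 11*s^2 + 80*s - 80)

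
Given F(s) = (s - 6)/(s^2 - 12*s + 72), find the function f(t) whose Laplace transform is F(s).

f(t) = exp(6*t)*cos(6*t)

Rewrite the denominator: s^2 - 12*s + 72 = (s - 6)^2 + 36.
The form in (s - 6) signals a first-shifting-theorem factor e^(6t).
Since L{cos(6t)} = s/(s^2 + 36), the inverse is exp(6*t)*cos(6*t).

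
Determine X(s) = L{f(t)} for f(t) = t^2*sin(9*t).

L{sin(9t)} = 9/(s^2 + 81).
Then apply L{t^2·g(t)} = (-1)^2 d^2/ds^2[G(s)] with G(s) = 9/(s^2 + 81):
differentiating 2 times and applying the sign gives 54*(s^2 - 27)/(s^2 + 81)^3.

X(s) = 54*(s^2 - 27)/(s^2 + 81)^3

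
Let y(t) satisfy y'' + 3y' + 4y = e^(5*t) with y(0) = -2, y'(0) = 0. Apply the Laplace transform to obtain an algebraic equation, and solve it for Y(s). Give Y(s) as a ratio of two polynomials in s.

Y(s) = (-2*s^2 + 4*s + 31)/(s^3 - 2*s^2 - 11*s - 20)

Transform both sides with L{·}.
With L{y''} = s^2 Y - s·y(0) - y'(0) and L{y'} = sY - y(0), with y(0) = -2, y'(0) = 0: the LHS transforms to (s^2 + 3*s + 4)Y - (-2*s - 6).
The right side is L{e^(5*t)} = 1/(s - 5).
So (s^2 + 3*s + 4)Y = 1/(s - 5) + (-2*s - 6).
Isolate Y and clear denominators.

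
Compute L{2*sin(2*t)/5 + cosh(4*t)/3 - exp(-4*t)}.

s/(3*(s^2 - 16)) + 4/(5*(s^2 + 4)) - 1/(s + 4)

Apply the Laplace transform termwise.
(1/3)·[L{cosh(4t)} = s/(s^2 - 16)]; (2/5)·[L{sin(2t)} = 2/(s^2 + 4)]; (-1)·[L{e^(-4t)} = 1/(s + 4)].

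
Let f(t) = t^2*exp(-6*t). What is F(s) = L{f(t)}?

L{e^(-6t)} = 1/(s + 6).
Then apply L{t^2·g(t)} = (-1)^2 d^2/ds^2[G(s)] with G(s) = 1/(s + 6):
differentiating 2 times and applying the sign gives 2/(s + 6)^3.

F(s) = 2/(s + 6)^3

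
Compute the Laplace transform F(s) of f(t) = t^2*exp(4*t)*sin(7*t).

L{sin(7t)} = 7/(s^2 + 49).
Multiplying by e^(4t) shifts s → s - 4, so L{exp(4*t)*sin(7*t)} = 7/((s - 4)^2 + 49).
Then apply L{t^2·g(t)} = (-1)^2 d^2/ds^2[G(s)] with G(s) = 7/((s - 4)^2 + 49):
differentiating 2 times and applying the sign gives 14*(3*s^2 - 24*s - 1)/(s^2 - 8*s + 65)^3.

F(s) = 14*(3*s^2 - 24*s - 1)/(s^2 - 8*s + 65)^3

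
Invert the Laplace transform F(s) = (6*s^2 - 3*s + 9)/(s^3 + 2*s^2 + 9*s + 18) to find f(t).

Factor the denominator: s^3 + 2*s^2 + 9*s + 18 = (s + 2)*(s^2 + 9).
Partial fraction decomposition gives [3/(s + 2)] + [3*s/(s^2 + 9)] + [-9/(s^2 + 9)].
Invert each term: 3/(s + 2) ↔ 3e^(-2t); 3·s/(s^2 + 9) ↔ 3cos(3t); -3·3/(s^2 + 9) ↔ -3sin(3t).

f(t) = -3*sin(3*t) + 3*cos(3*t) + 3*exp(-2*t)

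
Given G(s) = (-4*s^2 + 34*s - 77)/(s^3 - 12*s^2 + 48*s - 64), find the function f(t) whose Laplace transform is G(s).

Factor the denominator: s^3 - 12*s^2 + 48*s - 64 = (s - 4)^3.
Partial fraction decomposition gives [-4/(s - 4)] + [2/(s - 4)^2] + [-5/(s - 4)^3].
Invert each term: -4/(s - 4) ↔ -4e^(4t); 2/(s - 4)^2 ↔ 2t·e^(4t); -5/(s - 4)^3 ↔ (-5/2)t^2·e^(4t).

f(t) = -5*t^2*exp(4*t)/2 + 2*t*exp(4*t) - 4*exp(4*t)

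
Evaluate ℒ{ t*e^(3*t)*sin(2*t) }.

4*(s - 3)/(s^2 - 6*s + 13)^2

L{sin(2t)} = 2/(s^2 + 4).
Multiplying by e^(3t) shifts s → s - 3, so L{e^(3*t)*sin(2*t)} = 2/((s - 3)^2 + 4).
Then apply L{t·g(t)} = -d/ds[H(s)] with H(s) = 2/((s - 3)^2 + 4):
differentiating 1 time and applying the sign gives 4*(s - 3)/(s^2 - 6*s + 13)^2.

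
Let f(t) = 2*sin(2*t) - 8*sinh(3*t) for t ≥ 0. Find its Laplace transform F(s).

Apply the Laplace transform termwise.
(2)·[L{sin(2t)} = 2/(s^2 + 4)]; (-8)·[L{sinh(3t)} = 3/(s^2 - 9)].

F(s) = 4/(s^2 + 4) - 24/(s^2 - 9)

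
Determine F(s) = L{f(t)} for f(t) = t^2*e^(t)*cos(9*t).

F(s) = 2*(s - 1)*(s^2 - 2*s - 242)/(s^2 - 2*s + 82)^3

L{cos(9t)} = s/(s^2 + 81).
Multiplying by e^(t) shifts s → s - 1, so L{e^(t)*cos(9*t)} = (s - 1)/((s - 1)^2 + 81).
Then apply L{t^2·g(t)} = (-1)^2 d^2/ds^2[G(s)] with G(s) = (s - 1)/((s - 1)^2 + 81):
differentiating 2 times and applying the sign gives 2*(s - 1)*(s^2 - 2*s - 242)/(s^2 - 2*s + 82)^3.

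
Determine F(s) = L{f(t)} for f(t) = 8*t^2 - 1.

F(s) = -1/s + 16/s^3

By linearity of the Laplace transform, transform each term separately.
(8)·[L{t^2} = 2!/s^3 = 2/s^3]; L{-1} = -1/s.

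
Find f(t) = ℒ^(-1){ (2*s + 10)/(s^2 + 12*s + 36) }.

f(t) = -2*t*exp(-6*t) + 2*exp(-6*t)

Factor the denominator: s^2 + 12*s + 36 = (s + 6)^2.
Partial fraction decomposition gives [2/(s + 6)] + [-2/(s + 6)^2].
Invert each term: 2/(s + 6) ↔ 2e^(-6t); -2/(s + 6)^2 ↔ -2t·e^(-6t).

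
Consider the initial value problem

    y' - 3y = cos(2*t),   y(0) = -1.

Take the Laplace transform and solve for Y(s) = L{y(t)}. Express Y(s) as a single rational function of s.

Transform both sides with L{·}.
Using L{y'} = sY - y(0) = sY - (-1), the left side becomes (s - 3)Y - (-1).
The right side is L{cos(2*t)} = s/(s^2 + 4).
So (s - 3)Y = s/(s^2 + 4) + (-1).
Solve for Y(s) and write it as one ratio of polynomials.

Y(s) = (-s^2 + s - 4)/(s^3 - 3*s^2 + 4*s - 12)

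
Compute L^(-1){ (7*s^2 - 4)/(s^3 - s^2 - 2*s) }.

4*exp(2*t) + 2 + exp(-t)

Factor the denominator: s^3 - s^2 - 2*s = s*(s - 2)*(s + 1).
Partial fraction decomposition gives [2/s] + [1/(s + 1)] + [4/(s - 2)].
Invert each term: 2/(s - 0) ↔ 2e^(0t); 1/(s + 1) ↔ e^(-t); 4/(s - 2) ↔ 4e^(2t).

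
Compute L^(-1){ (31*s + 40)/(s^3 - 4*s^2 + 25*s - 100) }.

Factor the denominator: s^3 - 4*s^2 + 25*s - 100 = (s - 4)*(s^2 + 25).
Partial fraction decomposition gives [4/(s - 4)] + [-4*s/(s^2 + 25)] + [15/(s^2 + 25)].
Invert each term: 4/(s - 4) ↔ 4e^(4t); -4·s/(s^2 + 25) ↔ -4cos(5t); 3·5/(s^2 + 25) ↔ 3sin(5t).

4*exp(4*t) + 3*sin(5*t) - 4*cos(5*t)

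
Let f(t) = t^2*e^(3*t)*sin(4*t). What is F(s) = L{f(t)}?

L{sin(4t)} = 4/(s^2 + 16).
Multiplying by e^(3t) shifts s → s - 3, so L{e^(3*t)*sin(4*t)} = 4/((s - 3)^2 + 16).
Then apply L{t^2·g(t)} = (-1)^2 d^2/ds^2[G(s)] with G(s) = 4/((s - 3)^2 + 16):
differentiating 2 times and applying the sign gives 8*(3*s^2 - 18*s + 11)/(s^2 - 6*s + 25)^3.

F(s) = 8*(3*s^2 - 18*s + 11)/(s^2 - 6*s + 25)^3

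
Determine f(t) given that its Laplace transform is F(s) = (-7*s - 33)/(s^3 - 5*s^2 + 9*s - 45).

f(t) = -2*exp(5*t) + sin(3*t) + 2*cos(3*t)

Factor the denominator: s^3 - 5*s^2 + 9*s - 45 = (s - 5)*(s^2 + 9).
Partial fraction decomposition gives [-2/(s - 5)] + [2*s/(s^2 + 9)] + [3/(s^2 + 9)].
Invert each term: -2/(s - 5) ↔ -2e^(5t); 2·s/(s^2 + 9) ↔ 2cos(3t); 1·3/(s^2 + 9) ↔ sin(3t).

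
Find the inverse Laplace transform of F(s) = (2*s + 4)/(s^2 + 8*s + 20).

-2*exp(-4*t)*sin(2*t) + 2*exp(-4*t)*cos(2*t)

Complete the square in the denominator: s^2 + 8*s + 20 = (s + 4)^2 + 2^2.
Split the numerator to match: 2*s + 4 = 2·(s + 4) - 2·2.
Invert each term: 2·(s + 4)/((s + 4)^2 + 4) ↔ 2e^(-4t)cos(2t); -2·2/((s + 4)^2 + 4) ↔ -2e^(-4t)sin(2t).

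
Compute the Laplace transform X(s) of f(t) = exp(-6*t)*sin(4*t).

L{sin(4t)} = 4/(s^2 + 16).
By the first shifting theorem, multiplying by e^(-6t) replaces s with s + 6.

X(s) = 4/((s + 6)^2 + 16)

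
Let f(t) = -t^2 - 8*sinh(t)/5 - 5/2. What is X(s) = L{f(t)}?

Apply the Laplace transform termwise.
(-8/5)·[L{sinh(t)} = 1/(s^2 - 1)]; (-1)·[L{t^2} = 2!/s^3 = 2/s^3]; L{-5/2} = (-5/2)/s.

X(s) = -8/(5*(s^2 - 1)) - 5/(2*s) - 2/s^3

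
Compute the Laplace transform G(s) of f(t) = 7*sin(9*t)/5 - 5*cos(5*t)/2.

By linearity of the Laplace transform, transform each term separately.
(-5/2)·[L{cos(5t)} = s/(s^2 + 25)]; (7/5)·[L{sin(9t)} = 9/(s^2 + 81)].

G(s) = -5*s/(2*(s^2 + 25)) + 63/(5*(s^2 + 81))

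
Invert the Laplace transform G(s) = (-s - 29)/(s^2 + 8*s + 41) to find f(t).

f(t) = -5*exp(-4*t)*sin(5*t) - exp(-4*t)*cos(5*t)

Complete the square in the denominator: s^2 + 8*s + 41 = (s + 4)^2 + 5^2.
Split the numerator to match: -s - 29 = -1·(s + 4) - 5·5.
Invert each term: -1·(s + 4)/((s + 4)^2 + 25) ↔ -e^(-4t)cos(5t); -5·5/((s + 4)^2 + 25) ↔ -5e^(-4t)sin(5t).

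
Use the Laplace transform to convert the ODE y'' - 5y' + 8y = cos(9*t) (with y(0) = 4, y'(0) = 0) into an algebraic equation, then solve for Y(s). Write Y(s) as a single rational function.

Y(s) = (4*s^3 - 20*s^2 + 325*s - 1620)/(s^4 - 5*s^3 + 89*s^2 - 405*s + 648)

Apply the Laplace transform to the equation.
The derivative rules (L{y''} = s^2 Y - s·y(0) - y'(0) and L{y'} = sY - y(0), with y(0) = 4, y'(0) = 0) turn the left side into (s^2 - 5*s + 8)Y - (4*s - 20).
The right side is L{cos(9*t)} = s/(s^2 + 81).
So (s^2 - 5*s + 8)Y = s/(s^2 + 81) + (4*s - 20).
Solve for Y(s) and write it as one ratio of polynomials.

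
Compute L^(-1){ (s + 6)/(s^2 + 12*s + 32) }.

exp(-6*t)*cosh(2*t)

Rewrite the denominator: s^2 + 12*s + 32 = (s + 6)^2 - 4.
The form in (s + 6) signals a first-shifting-theorem factor e^(-6t).
Since L{cosh(2t)} = s/(s^2 - 4), the inverse is exp(-6*t)*cosh(2*t).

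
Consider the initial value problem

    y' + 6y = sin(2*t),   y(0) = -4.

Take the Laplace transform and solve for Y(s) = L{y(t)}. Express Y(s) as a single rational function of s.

Laplace-transform each side.
Using L{y'} = sY - y(0) = sY - (-4), the left side becomes (s + 6)Y - (-4).
The right side is L{sin(2*t)} = 2/(s^2 + 4).
So (s + 6)Y = 2/(s^2 + 4) + (-4).
Isolate Y and clear denominators.

Y(s) = (-4*s^2 - 14)/(s^3 + 6*s^2 + 4*s + 24)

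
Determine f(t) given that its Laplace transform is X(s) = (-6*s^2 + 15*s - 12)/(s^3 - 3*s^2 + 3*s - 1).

Factor the denominator: s^3 - 3*s^2 + 3*s - 1 = (s - 1)^3.
Partial fraction decomposition gives [-6/(s - 1)] + [3/(s - 1)^2] + [-3/(s - 1)^3].
Invert each term: -6/(s - 1) ↔ -6e^(t); 3/(s - 1)^2 ↔ 3t·e^(t); -3/(s - 1)^3 ↔ (-3/2)t^2·e^(t).

f(t) = -3*t^2*exp(t)/2 + 3*t*exp(t) - 6*exp(t)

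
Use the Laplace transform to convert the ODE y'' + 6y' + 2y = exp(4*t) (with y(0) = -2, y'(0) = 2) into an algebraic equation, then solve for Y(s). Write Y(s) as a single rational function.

Take the Laplace transform of both sides.
The derivative rules (L{y''} = s^2 Y - s·y(0) - y'(0) and L{y'} = sY - y(0), with y(0) = -2, y'(0) = 2) turn the left side into (s^2 + 6*s + 2)Y - (-2*s - 10).
The right side is L{exp(4*t)} = 1/(s - 4).
So (s^2 + 6*s + 2)Y = 1/(s - 4) + (-2*s - 10).
Divide through and combine into a single rational function.

Y(s) = (-2*s^2 - 2*s + 41)/(s^3 + 2*s^2 - 22*s - 8)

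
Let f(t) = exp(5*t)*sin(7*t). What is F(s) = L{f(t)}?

L{sin(7t)} = 7/(s^2 + 49).
By the first shifting theorem, multiplying by e^(5t) replaces s with s - 5.

F(s) = 7/((s - 5)^2 + 49)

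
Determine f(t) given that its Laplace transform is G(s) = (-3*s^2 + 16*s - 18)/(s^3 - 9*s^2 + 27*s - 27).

Factor the denominator: s^3 - 9*s^2 + 27*s - 27 = (s - 3)^3.
Partial fraction decomposition gives [-3/(s - 3)] + [-2/(s - 3)^2] + [3/(s - 3)^3].
Invert each term: -3/(s - 3) ↔ -3e^(3t); -2/(s - 3)^2 ↔ -2t·e^(3t); 3/(s - 3)^3 ↔ (3/2)t^2·e^(3t).

f(t) = 3*t^2*exp(3*t)/2 - 2*t*exp(3*t) - 3*exp(3*t)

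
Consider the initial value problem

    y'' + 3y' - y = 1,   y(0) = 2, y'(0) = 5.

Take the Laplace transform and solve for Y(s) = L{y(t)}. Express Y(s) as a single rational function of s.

Transform both sides with L{·}.
With L{y''} = s^2 Y - s·y(0) - y'(0) and L{y'} = sY - y(0), with y(0) = 2, y'(0) = 5: the LHS transforms to (s^2 + 3*s - 1)Y - (2*s + 11).
The right side is L{1} = 1/s.
So (s^2 + 3*s - 1)Y = 1/s + (2*s + 11).
Isolate Y and clear denominators.

Y(s) = (2*s^2 + 11*s + 1)/(s^3 + 3*s^2 - s)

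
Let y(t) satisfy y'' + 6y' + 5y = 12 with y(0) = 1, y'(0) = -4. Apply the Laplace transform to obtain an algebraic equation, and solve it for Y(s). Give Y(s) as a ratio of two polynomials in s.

Y(s) = (s^2 + 2*s + 12)/(s^3 + 6*s^2 + 5*s)

Apply the Laplace transform to the equation.
The derivative rules (L{y''} = s^2 Y - s·y(0) - y'(0) and L{y'} = sY - y(0), with y(0) = 1, y'(0) = -4) turn the left side into (s^2 + 6*s + 5)Y - (s + 2).
The right side is L{12} = 12/s.
So (s^2 + 6*s + 5)Y = 12/s + (s + 2).
Solve for Y(s) and write it as one ratio of polynomials.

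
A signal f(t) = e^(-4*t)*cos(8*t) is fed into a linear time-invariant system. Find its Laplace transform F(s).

F(s) = (s + 4)/((s + 4)^2 + 64)

L{cos(8t)} = s/(s^2 + 64).
By the first shifting theorem, multiplying by e^(-4t) replaces s with s + 4.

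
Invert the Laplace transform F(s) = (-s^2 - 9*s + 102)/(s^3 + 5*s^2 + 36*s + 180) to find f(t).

f(t) = sin(6*t) - 3*cos(6*t) + 2*exp(-5*t)

Factor the denominator: s^3 + 5*s^2 + 36*s + 180 = (s + 5)*(s^2 + 36).
Partial fraction decomposition gives [2/(s + 5)] + [-3*s/(s^2 + 36)] + [6/(s^2 + 36)].
Invert each term: 2/(s + 5) ↔ 2e^(-5t); -3·s/(s^2 + 36) ↔ -3cos(6t); 1·6/(s^2 + 36) ↔ sin(6t).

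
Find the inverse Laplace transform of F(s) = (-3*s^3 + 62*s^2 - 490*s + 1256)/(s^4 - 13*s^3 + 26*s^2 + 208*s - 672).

Factor the denominator: s^4 - 13*s^3 + 26*s^2 + 208*s - 672 = (s - 7)*(s - 6)*(s - 4)*(s + 4).
Partial fraction decomposition gives [-5/(s - 7)] + [-5/(s + 4)] + [2/(s - 4)] + [5/(s - 6)].
Invert each term: -5/(s - 7) ↔ -5e^(7t); -5/(s + 4) ↔ -5e^(-4t); 2/(s - 4) ↔ 2e^(4t); 5/(s - 6) ↔ 5e^(6t).

-5*exp(7*t) + 5*exp(6*t) + 2*exp(4*t) - 5*exp(-4*t)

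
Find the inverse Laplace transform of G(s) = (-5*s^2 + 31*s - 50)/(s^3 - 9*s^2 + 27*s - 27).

Factor the denominator: s^3 - 9*s^2 + 27*s - 27 = (s - 3)^3.
Partial fraction decomposition gives [-5/(s - 3)] + [(s - 3)^(-2)] + [-2/(s - 3)^3].
Invert each term: -5/(s - 3) ↔ -5e^(3t); 1/(s - 3)^2 ↔ t·e^(3t); -2/(s - 3)^3 ↔ (-1)t^2·e^(3t).

-t^2*exp(3*t) + t*exp(3*t) - 5*exp(3*t)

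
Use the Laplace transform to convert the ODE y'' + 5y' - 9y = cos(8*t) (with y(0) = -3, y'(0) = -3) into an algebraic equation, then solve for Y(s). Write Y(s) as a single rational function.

Y(s) = (-3*s^3 - 18*s^2 - 191*s - 1152)/(s^4 + 5*s^3 + 55*s^2 + 320*s - 576)

Apply the Laplace transform to the equation.
The derivative rules (L{y''} = s^2 Y - s·y(0) - y'(0) and L{y'} = sY - y(0), with y(0) = -3, y'(0) = -3) turn the left side into (s^2 + 5*s - 9)Y - (-3*s - 18).
The right side is L{cos(8*t)} = s/(s^2 + 64).
So (s^2 + 5*s - 9)Y = s/(s^2 + 64) + (-3*s - 18).
Divide through and combine into a single rational function.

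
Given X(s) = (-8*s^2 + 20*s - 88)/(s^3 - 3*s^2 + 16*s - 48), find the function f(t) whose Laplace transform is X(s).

Factor the denominator: s^3 - 3*s^2 + 16*s - 48 = (s - 3)*(s^2 + 16).
Partial fraction decomposition gives [-4/(s - 3)] + [-4*s/(s^2 + 16)] + [8/(s^2 + 16)].
Invert each term: -4/(s - 3) ↔ -4e^(3t); -4·s/(s^2 + 16) ↔ -4cos(4t); 2·4/(s^2 + 16) ↔ 2sin(4t).

f(t) = -4*exp(3*t) + 2*sin(4*t) - 4*cos(4*t)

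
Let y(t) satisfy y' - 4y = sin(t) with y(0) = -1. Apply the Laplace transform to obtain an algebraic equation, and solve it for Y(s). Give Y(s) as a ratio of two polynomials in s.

Y(s) = -s^2/(s^3 - 4*s^2 + s - 4)

Laplace-transform each side.
Using L{y'} = sY - y(0) = sY - (-1), the left side becomes (s - 4)Y - (-1).
The right side is L{sin(t)} = 1/(s^2 + 1).
So (s - 4)Y = 1/(s^2 + 1) + (-1).
Solve for Y(s) and write it as one ratio of polynomials.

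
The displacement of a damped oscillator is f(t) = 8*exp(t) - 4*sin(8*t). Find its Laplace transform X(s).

The transform is linear, so treat each term independently.
(-4)·[L{sin(8t)} = 8/(s^2 + 64)]; (8)·[L{e^(t)} = 1/(s - 1)].

X(s) = -32/(s^2 + 64) + 8/(s - 1)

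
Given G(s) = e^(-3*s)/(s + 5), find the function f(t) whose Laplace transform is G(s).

f(t) = Heaviside(t - 3)*(exp(-5*t + 15))

The factor e^(-3s) signals a time shift by c = 3 (second shifting theorem).
L{e^(-5t)} = 1/(s + 5), so L^-1{1/(s + 5)} = e^(-5*t).
Hence the inverse is u(t - 3) times that function evaluated at t - 3.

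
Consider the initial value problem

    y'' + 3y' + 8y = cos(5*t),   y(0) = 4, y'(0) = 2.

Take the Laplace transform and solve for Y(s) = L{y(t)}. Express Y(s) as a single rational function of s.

Y(s) = (4*s^3 + 14*s^2 + 101*s + 350)/(s^4 + 3*s^3 + 33*s^2 + 75*s + 200)

Take the Laplace transform of both sides.
With L{y''} = s^2 Y - s·y(0) - y'(0) and L{y'} = sY - y(0), with y(0) = 4, y'(0) = 2: the LHS transforms to (s^2 + 3*s + 8)Y - (4*s + 14).
The right side is L{cos(5*t)} = s/(s^2 + 25).
So (s^2 + 3*s + 8)Y = s/(s^2 + 25) + (4*s + 14).
Solve for Y(s) and write it as one ratio of polynomials.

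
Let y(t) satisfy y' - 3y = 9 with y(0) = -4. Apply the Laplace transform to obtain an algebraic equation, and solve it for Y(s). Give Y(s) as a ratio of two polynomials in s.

Y(s) = (-4*s + 9)/(s^2 - 3*s)

Laplace-transform each side.
With L{y'} = sY - y(0) = sY - (-4): the LHS transforms to (s - 3)Y - (-4).
The right side is L{9} = 9/s.
So (s - 3)Y = 9/s + (-4).
Isolate Y and clear denominators.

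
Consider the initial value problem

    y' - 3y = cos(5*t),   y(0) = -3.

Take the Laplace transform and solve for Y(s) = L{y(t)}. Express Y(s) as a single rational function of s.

Y(s) = (-3*s^2 + s - 75)/(s^3 - 3*s^2 + 25*s - 75)

Transform both sides with L{·}.
Using L{y'} = sY - y(0) = sY - (-3), the left side becomes (s - 3)Y - (-3).
The right side is L{cos(5*t)} = s/(s^2 + 25).
So (s - 3)Y = s/(s^2 + 25) + (-3).
Isolate Y and clear denominators.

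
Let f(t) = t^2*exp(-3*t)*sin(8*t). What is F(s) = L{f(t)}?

L{sin(8t)} = 8/(s^2 + 64).
Multiplying by e^(-3t) shifts s → s + 3, so L{exp(-3*t)*sin(8*t)} = 8/((s + 3)^2 + 64).
Then apply L{t^2·g(t)} = (-1)^2 d^2/ds^2[G(s)] with G(s) = 8/((s + 3)^2 + 64):
differentiating 2 times and applying the sign gives 16*(3*s^2 + 18*s - 37)/(s^2 + 6*s + 73)^3.

F(s) = 16*(3*s^2 + 18*s - 37)/(s^2 + 6*s + 73)^3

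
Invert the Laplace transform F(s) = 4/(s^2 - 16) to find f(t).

f(t) = sinh(4*t)

Since L{sinh(4t)} = 4/(s^2 - 16), the inverse is sinh(4*t).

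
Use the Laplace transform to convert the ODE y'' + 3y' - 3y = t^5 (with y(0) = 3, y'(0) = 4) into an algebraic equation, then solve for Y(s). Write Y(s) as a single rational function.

Y(s) = (3*s^7 + 13*s^6 + 120)/(s^8 + 3*s^7 - 3*s^6)

Laplace-transform each side.
With L{y''} = s^2 Y - s·y(0) - y'(0) and L{y'} = sY - y(0), with y(0) = 3, y'(0) = 4: the LHS transforms to (s^2 + 3*s - 3)Y - (3*s + 13).
The right side is L{t^5} = 120/s^6.
So (s^2 + 3*s - 3)Y = 120/s^6 + (3*s + 13).
Solve for Y(s) and write it as one ratio of polynomials.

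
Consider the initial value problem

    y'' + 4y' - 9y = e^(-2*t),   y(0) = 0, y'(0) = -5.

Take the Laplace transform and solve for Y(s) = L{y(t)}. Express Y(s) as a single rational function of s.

Y(s) = (-5*s - 9)/(s^3 + 6*s^2 - s - 18)

Laplace-transform each side.
Using L{y''} = s^2 Y - s·y(0) - y'(0) and L{y'} = sY - y(0), with y(0) = 0, y'(0) = -5, the left side becomes (s^2 + 4*s - 9)Y - (-5).
The right side is L{e^(-2*t)} = 1/(s + 2).
So (s^2 + 4*s - 9)Y = 1/(s + 2) + (-5).
Solve for Y(s) and write it as one ratio of polynomials.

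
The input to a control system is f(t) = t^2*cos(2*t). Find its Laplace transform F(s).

F(s) = 2*s*(s^2 - 12)/(s^2 + 4)^3

L{cos(2t)} = s/(s^2 + 4).
Then apply L{t^2·g(t)} = (-1)^2 d^2/ds^2[G(s)] with G(s) = s/(s^2 + 4):
differentiating 2 times and applying the sign gives 2*s*(s^2 - 12)/(s^2 + 4)^3.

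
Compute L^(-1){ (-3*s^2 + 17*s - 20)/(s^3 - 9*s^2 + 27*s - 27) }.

Factor the denominator: s^3 - 9*s^2 + 27*s - 27 = (s - 3)^3.
Partial fraction decomposition gives [-3/(s - 3)] + [-1/(s - 3)^2] + [4/(s - 3)^3].
Invert each term: -3/(s - 3) ↔ -3e^(3t); -1/(s - 3)^2 ↔ -t·e^(3t); 4/(s - 3)^3 ↔ (2)t^2·e^(3t).

2*t^2*exp(3*t) - t*exp(3*t) - 3*exp(3*t)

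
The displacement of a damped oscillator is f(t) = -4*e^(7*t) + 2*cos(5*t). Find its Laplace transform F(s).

By linearity of the Laplace transform, transform each term separately.
(2)·[L{cos(5t)} = s/(s^2 + 25)]; (-4)·[L{e^(7t)} = 1/(s - 7)].

F(s) = 2*s/(s^2 + 25) - 4/(s - 7)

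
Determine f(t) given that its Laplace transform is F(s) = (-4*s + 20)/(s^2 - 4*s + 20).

Complete the square in the denominator: s^2 - 4*s + 20 = (s - 2)^2 + 4^2.
Split the numerator to match: -4*s + 20 = -4·(s - 2) + 3·4.
Invert each term: -4·(s - 2)/((s - 2)^2 + 16) ↔ -4e^(2t)cos(4t); 3·4/((s - 2)^2 + 16) ↔ 3e^(2t)sin(4t).

f(t) = 3*exp(2*t)*sin(4*t) - 4*exp(2*t)*cos(4*t)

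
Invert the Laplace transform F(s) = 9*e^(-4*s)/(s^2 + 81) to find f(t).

The factor e^(-4s) signals a time shift by c = 4 (second shifting theorem).
L{sin(9t)} = 9/(s^2 + 81), so L^-1{9/(s^2 + 81)} = sin(9*t).
Hence the inverse is u(t - 4) times that function evaluated at t - 4.

f(t) = Heaviside(t - 4)*(sin(9*t - 36))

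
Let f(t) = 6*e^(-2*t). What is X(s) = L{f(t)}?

X(s) = 6/(s + 2)

L{6} = 6/s.
By the first shifting theorem, multiplying by e^(-2t) replaces s with s + 2.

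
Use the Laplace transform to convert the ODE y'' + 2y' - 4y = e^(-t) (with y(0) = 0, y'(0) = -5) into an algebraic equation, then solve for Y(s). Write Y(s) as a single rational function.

Y(s) = (-5*s - 4)/(s^3 + 3*s^2 - 2*s - 4)

Transform both sides with L{·}.
The derivative rules (L{y''} = s^2 Y - s·y(0) - y'(0) and L{y'} = sY - y(0), with y(0) = 0, y'(0) = -5) turn the left side into (s^2 + 2*s - 4)Y - (-5).
The right side is L{e^(-t)} = 1/(s + 1).
So (s^2 + 2*s - 4)Y = 1/(s + 1) + (-5).
Isolate Y and clear denominators.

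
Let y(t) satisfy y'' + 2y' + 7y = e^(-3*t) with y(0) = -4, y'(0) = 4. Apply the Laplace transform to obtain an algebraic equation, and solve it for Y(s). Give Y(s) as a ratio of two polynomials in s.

Y(s) = (-4*s^2 - 16*s - 11)/(s^3 + 5*s^2 + 13*s + 21)

Take the Laplace transform of both sides.
With L{y''} = s^2 Y - s·y(0) - y'(0) and L{y'} = sY - y(0), with y(0) = -4, y'(0) = 4: the LHS transforms to (s^2 + 2*s + 7)Y - (-4*s - 4).
The right side is L{e^(-3*t)} = 1/(s + 3).
So (s^2 + 2*s + 7)Y = 1/(s + 3) + (-4*s - 4).
Isolate Y and clear denominators.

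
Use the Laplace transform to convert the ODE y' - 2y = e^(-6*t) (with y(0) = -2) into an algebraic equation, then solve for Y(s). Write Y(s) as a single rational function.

Y(s) = (-2*s - 11)/(s^2 + 4*s - 12)

Transform both sides with L{·}.
With L{y'} = sY - y(0) = sY - (-2): the LHS transforms to (s - 2)Y - (-2).
The right side is L{e^(-6*t)} = 1/(s + 6).
So (s - 2)Y = 1/(s + 6) + (-2).
Solve for Y(s) and write it as one ratio of polynomials.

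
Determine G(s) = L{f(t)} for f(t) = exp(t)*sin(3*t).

G(s) = 3/((s - 1)^2 + 9)

L{sin(3t)} = 3/(s^2 + 9).
By the first shifting theorem, multiplying by e^(t) replaces s with s - 1.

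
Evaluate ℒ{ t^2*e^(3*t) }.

L{e^(3t)} = 1/(s - 3).
Then apply L{t^2·g(t)} = (-1)^2 d^2/ds^2[G(s)] with G(s) = 1/(s - 3):
differentiating 2 times and applying the sign gives 2/(s - 3)^3.

2/(s - 3)^3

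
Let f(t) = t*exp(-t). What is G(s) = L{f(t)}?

G(s) = (s + 1)^(-2)

L{e^(-t)} = 1/(s + 1).
Then apply L{t·g(t)} = -d/ds[H(s)] with H(s) = 1/(s + 1):
differentiating 1 time and applying the sign gives (s + 1)^(-2).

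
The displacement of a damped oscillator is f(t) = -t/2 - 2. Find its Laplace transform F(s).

F(s) = -2/s - 1/(2*s^2)

The transform is linear, so treat each term independently.
L{-2} = -2/s; (-1/2)·[L{t} = 1!/s^2 = 1/s^2].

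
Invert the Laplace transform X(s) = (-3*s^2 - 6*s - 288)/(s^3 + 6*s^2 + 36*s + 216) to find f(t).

f(t) = -3*sin(6*t) + 2*cos(6*t) - 5*exp(-6*t)

Factor the denominator: s^3 + 6*s^2 + 36*s + 216 = (s + 6)*(s^2 + 36).
Partial fraction decomposition gives [-5/(s + 6)] + [2*s/(s^2 + 36)] + [-18/(s^2 + 36)].
Invert each term: -5/(s + 6) ↔ -5e^(-6t); 2·s/(s^2 + 36) ↔ 2cos(6t); -3·6/(s^2 + 36) ↔ -3sin(6t).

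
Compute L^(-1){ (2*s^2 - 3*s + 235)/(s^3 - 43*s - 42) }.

3*exp(7*t) - 6*exp(-t) + 5*exp(-6*t)

Factor the denominator: s^3 - 43*s - 42 = (s - 7)*(s + 1)*(s + 6).
Partial fraction decomposition gives [3/(s - 7)] + [5/(s + 6)] + [-6/(s + 1)].
Invert each term: 3/(s - 7) ↔ 3e^(7t); 5/(s + 6) ↔ 5e^(-6t); -6/(s + 1) ↔ -6e^(-t).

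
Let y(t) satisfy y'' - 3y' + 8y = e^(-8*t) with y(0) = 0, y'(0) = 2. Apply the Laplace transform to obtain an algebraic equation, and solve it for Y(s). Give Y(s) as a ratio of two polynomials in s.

Laplace-transform each side.
The derivative rules (L{y''} = s^2 Y - s·y(0) - y'(0) and L{y'} = sY - y(0), with y(0) = 0, y'(0) = 2) turn the left side into (s^2 - 3*s + 8)Y - (2).
The right side is L{e^(-8*t)} = 1/(s + 8).
So (s^2 - 3*s + 8)Y = 1/(s + 8) + (2).
Isolate Y and clear denominators.

Y(s) = (2*s + 17)/(s^3 + 5*s^2 - 16*s + 64)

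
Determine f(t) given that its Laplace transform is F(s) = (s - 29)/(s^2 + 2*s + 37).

f(t) = -5*exp(-t)*sin(6*t) + exp(-t)*cos(6*t)

Complete the square in the denominator: s^2 + 2*s + 37 = (s + 1)^2 + 6^2.
Split the numerator to match: s - 29 = 1·(s + 1) - 5·6.
Invert each term: 1·(s + 1)/((s + 1)^2 + 36) ↔ e^(-t)cos(6t); -5·6/((s + 1)^2 + 36) ↔ -5e^(-t)sin(6t).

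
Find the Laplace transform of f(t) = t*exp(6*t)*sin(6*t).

12*(s - 6)/(s^2 - 12*s + 72)^2

L{sin(6t)} = 6/(s^2 + 36).
Multiplying by e^(6t) shifts s → s - 6, so L{exp(6*t)*sin(6*t)} = 6/((s - 6)^2 + 36).
Then apply L{t·g(t)} = -d/ds[H(s)] with H(s) = 6/((s - 6)^2 + 36):
differentiating 1 time and applying the sign gives 12*(s - 6)/(s^2 - 12*s + 72)^2.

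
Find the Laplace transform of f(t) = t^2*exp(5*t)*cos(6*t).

L{cos(6t)} = s/(s^2 + 36).
Multiplying by e^(5t) shifts s → s - 5, so L{exp(5*t)*cos(6*t)} = (s - 5)/((s - 5)^2 + 36).
Then apply L{t^2·g(t)} = (-1)^2 d^2/ds^2[G(s)] with G(s) = (s - 5)/((s - 5)^2 + 36):
differentiating 2 times and applying the sign gives 2*(s - 5)*(s^2 - 10*s - 83)/(s^2 - 10*s + 61)^3.

2*(s - 5)*(s^2 - 10*s - 83)/(s^2 - 10*s + 61)^3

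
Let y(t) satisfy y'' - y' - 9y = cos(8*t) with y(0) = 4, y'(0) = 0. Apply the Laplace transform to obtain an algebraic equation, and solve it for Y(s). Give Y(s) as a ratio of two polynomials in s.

Y(s) = (4*s^3 - 4*s^2 + 257*s - 256)/(s^4 - s^3 + 55*s^2 - 64*s - 576)

Take the Laplace transform of both sides.
With L{y''} = s^2 Y - s·y(0) - y'(0) and L{y'} = sY - y(0), with y(0) = 4, y'(0) = 0: the LHS transforms to (s^2 - s - 9)Y - (4*s - 4).
The right side is L{cos(8*t)} = s/(s^2 + 64).
So (s^2 - s - 9)Y = s/(s^2 + 64) + (4*s - 4).
Solve for Y(s) and write it as one ratio of polynomials.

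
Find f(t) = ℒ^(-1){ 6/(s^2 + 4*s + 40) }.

Rewrite the denominator: s^2 + 4*s + 40 = (s + 2)^2 + 36.
The form in (s + 2) signals a first-shifting-theorem factor e^(-2t).
Since L{sin(6t)} = 6/(s^2 + 36), the inverse is exp(-2*t)*sin(6*t).

f(t) = exp(-2*t)*sin(6*t)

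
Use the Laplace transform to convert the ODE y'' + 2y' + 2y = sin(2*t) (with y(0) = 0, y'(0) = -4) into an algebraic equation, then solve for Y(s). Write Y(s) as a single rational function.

Y(s) = (-4*s^2 - 14)/(s^4 + 2*s^3 + 6*s^2 + 8*s + 8)

Transform both sides with L{·}.
The derivative rules (L{y''} = s^2 Y - s·y(0) - y'(0) and L{y'} = sY - y(0), with y(0) = 0, y'(0) = -4) turn the left side into (s^2 + 2*s + 2)Y - (-4).
The right side is L{sin(2*t)} = 2/(s^2 + 4).
So (s^2 + 2*s + 2)Y = 2/(s^2 + 4) + (-4).
Divide through and combine into a single rational function.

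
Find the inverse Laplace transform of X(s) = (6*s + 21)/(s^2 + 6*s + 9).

Factor the denominator: s^2 + 6*s + 9 = (s + 3)^2.
Partial fraction decomposition gives [6/(s + 3)] + [3/(s + 3)^2].
Invert each term: 6/(s + 3) ↔ 6e^(-3t); 3/(s + 3)^2 ↔ 3t·e^(-3t).

3*t*exp(-3*t) + 6*exp(-3*t)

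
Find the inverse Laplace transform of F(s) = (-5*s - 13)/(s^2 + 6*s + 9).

2*t*exp(-3*t) - 5*exp(-3*t)

Factor the denominator: s^2 + 6*s + 9 = (s + 3)^2.
Partial fraction decomposition gives [-5/(s + 3)] + [2/(s + 3)^2].
Invert each term: -5/(s + 3) ↔ -5e^(-3t); 2/(s + 3)^2 ↔ 2t·e^(-3t).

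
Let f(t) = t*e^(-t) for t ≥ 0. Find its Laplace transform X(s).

X(s) = (s + 1)^(-2)

L{e^(-t)} = 1/(s + 1).
Then apply L{t·g(t)} = -d/ds[G(s)] with G(s) = 1/(s + 1):
differentiating 1 time and applying the sign gives (s + 1)^(-2).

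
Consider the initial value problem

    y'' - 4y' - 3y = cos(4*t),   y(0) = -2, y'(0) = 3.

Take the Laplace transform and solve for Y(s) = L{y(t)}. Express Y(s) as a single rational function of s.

Y(s) = (-2*s^3 + 11*s^2 - 31*s + 176)/(s^4 - 4*s^3 + 13*s^2 - 64*s - 48)

Take the Laplace transform of both sides.
Using L{y''} = s^2 Y - s·y(0) - y'(0) and L{y'} = sY - y(0), with y(0) = -2, y'(0) = 3, the left side becomes (s^2 - 4*s - 3)Y - (-2*s + 11).
The right side is L{cos(4*t)} = s/(s^2 + 16).
So (s^2 - 4*s - 3)Y = s/(s^2 + 16) + (-2*s + 11).
Solve for Y(s) and write it as one ratio of polynomials.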